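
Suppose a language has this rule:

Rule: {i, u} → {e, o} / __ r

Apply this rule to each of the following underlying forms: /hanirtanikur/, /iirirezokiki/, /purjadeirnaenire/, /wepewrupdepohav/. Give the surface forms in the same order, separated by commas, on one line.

hanertanikor, iererezokiki, porjadeernaenere, wepewrupdepohav

/hanirtanikur/: /i/ is a high vowel immediately before /r/, so it lowers to [e]. /u/ is a high vowel immediately before /r/, so it lowers to [o]. → [hanertanikor].
/iirirezokiki/: /i/ is a high vowel immediately before /r/, so it lowers to [e]. /i/ is a high vowel immediately before /r/, so it lowers to [e]. → [iererezokiki].
/purjadeirnaenire/: /u/ is a high vowel immediately before /r/, so it lowers to [o]. /i/ is a high vowel immediately before /r/, so it lowers to [e]. /i/ is a high vowel immediately before /r/, so it lowers to [e]. → [porjadeernaenere].
/wepewrupdepohav/: the rule's environment is not met; surfaces unchanged as [wepewrupdepohav].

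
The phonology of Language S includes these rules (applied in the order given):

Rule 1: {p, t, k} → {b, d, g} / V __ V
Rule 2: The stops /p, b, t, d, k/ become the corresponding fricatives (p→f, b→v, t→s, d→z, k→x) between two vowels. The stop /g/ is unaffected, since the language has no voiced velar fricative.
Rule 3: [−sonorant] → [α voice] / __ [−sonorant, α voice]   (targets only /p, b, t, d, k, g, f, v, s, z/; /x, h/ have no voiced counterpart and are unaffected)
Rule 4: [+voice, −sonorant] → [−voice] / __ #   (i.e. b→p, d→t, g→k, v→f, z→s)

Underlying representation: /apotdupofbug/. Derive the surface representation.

avodduvovbuk

Rule 1 (intervocalic voicing): /p/ is a voiceless stop between vowels /a/ and /o/, so it voices to [b]. /p/ is a voiceless stop between vowels /u/ and /o/, so it voices to [b]. /apotdupofbug/ → abotdubofbug.
Rule 2 (intervocalic spirantization): /b/ is a stop between vowels /a/ and /o/, so it spirantizes to the fricative [v]. /b/ is a stop between vowels /u/ and /o/, so it spirantizes to the fricative [v]. /abotdubofbug/ → avotduvofbug.
Rule 3 (regressive voicing assimilation): /t/ precedes the voiced obstruent /d/, so it voices to [d] by assimilation. /f/ precedes the voiced obstruent /b/, so it voices to [v] by assimilation. /avotduvofbug/ → avodduvovbug.
Rule 4 (final devoicing): /g/ is a voiced obstruent in word-final position, so it devoices to [k]. /avodduvovbug/ → avodduvovbuk.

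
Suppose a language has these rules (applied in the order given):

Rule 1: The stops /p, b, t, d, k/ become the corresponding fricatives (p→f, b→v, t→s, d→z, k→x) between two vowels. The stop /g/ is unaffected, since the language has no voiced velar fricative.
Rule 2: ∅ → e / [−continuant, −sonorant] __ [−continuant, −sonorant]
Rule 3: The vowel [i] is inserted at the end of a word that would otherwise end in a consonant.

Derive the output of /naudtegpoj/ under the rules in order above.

Rule 1 (intervocalic spirantization): no segment meets the environment; /naudtegpoj/ is unchanged.
Rule 2 (stop-cluster e-epenthesis): /d/ and /t/ form a stop–stop cluster, so [e] is inserted between them. /g/ and /p/ form a stop–stop cluster, so [e] is inserted between them. /naudtegpoj/ → naudetegepoj.
Rule 3 (final i-epenthesis): the form ends in the consonant /j/, so [i] is inserted word-finally. /naudetegepoj/ → naudetegepoji.

naudetegepoji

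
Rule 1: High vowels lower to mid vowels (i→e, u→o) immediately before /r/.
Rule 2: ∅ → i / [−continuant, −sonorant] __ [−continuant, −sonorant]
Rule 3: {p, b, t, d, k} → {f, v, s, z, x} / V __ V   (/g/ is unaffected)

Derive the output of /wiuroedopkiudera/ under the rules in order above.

wioroezofixiuzera

Rule 1 (pre-rhotic lowering): /u/ is a high vowel immediately before /r/, so it lowers to [o]. /wiuroedopkiudera/ → wioroedopkiudera.
Rule 2 (stop-cluster i-epenthesis): /p/ and /k/ form a stop–stop cluster, so [i] is inserted between them. /wioroedopkiudera/ → wioroedopikiudera.
Rule 3 (intervocalic spirantization): /d/ is a stop between vowels /e/ and /o/, so it spirantizes to the fricative [z]. /p/ is a stop between vowels /o/ and /i/, so it spirantizes to the fricative [f]. /k/ is a stop between vowels /i/ and /i/, so it spirantizes to the fricative [x]. /d/ is a stop between vowels /u/ and /e/, so it spirantizes to the fricative [z]. /wioroedopikiudera/ → wioroezofixiuzera.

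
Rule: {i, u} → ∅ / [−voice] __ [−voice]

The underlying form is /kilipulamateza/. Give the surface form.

No segment of /kilipulamateza/ meets the structural description of the rule, so the form surfaces unchanged.

kilipulamateza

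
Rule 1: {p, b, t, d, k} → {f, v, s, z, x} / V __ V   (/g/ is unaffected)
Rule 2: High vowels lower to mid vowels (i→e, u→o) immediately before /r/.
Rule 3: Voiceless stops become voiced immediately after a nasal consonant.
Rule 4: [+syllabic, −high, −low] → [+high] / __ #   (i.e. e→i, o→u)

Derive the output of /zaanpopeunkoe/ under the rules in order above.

Rule 1 (intervocalic spirantization): /p/ is a stop between vowels /o/ and /e/, so it spirantizes to the fricative [f]. /zaanpopeunkoe/ → zaanpofeunkoe.
Rule 2 (pre-rhotic lowering): no segment meets the environment; /zaanpofeunkoe/ is unchanged.
Rule 3 (post-nasal voicing): /p/ is a voiceless stop immediately after the nasal /n/, so it voices to [b]. /k/ is a voiceless stop immediately after the nasal /n/, so it voices to [g]. /zaanpofeunkoe/ → zaanbofeungoe.
Rule 4 (final vowel raising): /e/ is a mid vowel in word-final position, so it raises to [i]. /zaanbofeungoe/ → zaanbofeungoi.

zaanbofeungoi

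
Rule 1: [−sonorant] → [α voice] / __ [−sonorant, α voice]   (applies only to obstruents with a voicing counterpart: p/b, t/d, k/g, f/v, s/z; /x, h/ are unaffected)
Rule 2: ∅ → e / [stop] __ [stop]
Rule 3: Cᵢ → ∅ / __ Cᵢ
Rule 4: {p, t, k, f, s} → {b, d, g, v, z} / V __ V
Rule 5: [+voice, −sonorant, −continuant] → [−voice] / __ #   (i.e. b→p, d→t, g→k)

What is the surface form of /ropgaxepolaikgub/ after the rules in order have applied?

Rule 1 (regressive voicing assimilation): /p/ precedes the voiced obstruent /g/, so it voices to [b] by assimilation. /k/ precedes the voiced obstruent /g/, so it voices to [g] by assimilation. /ropgaxepolaikgub/ → robgaxepolaiggub.
Rule 2 (stop-cluster e-epenthesis): /b/ and /g/ form a stop–stop cluster, so [e] is inserted between them. /g/ and /g/ form a stop–stop cluster, so [e] is inserted between them. /robgaxepolaiggub/ → robegaxepolaigegub.
Rule 3 (degemination): no segment meets the environment; /robegaxepolaigegub/ is unchanged.
Rule 4 (intervocalic voicing): /p/ is a voiceless obstruent between vowels /e/ and /o/, so it voices to [b]. /robegaxepolaigegub/ → robegaxebolaigegub.
Rule 5 (final devoicing): /b/ is a voiced stop in word-final position, so it devoices to [p]. /robegaxebolaigegub/ → robegaxebolaigegup.

robegaxebolaigegup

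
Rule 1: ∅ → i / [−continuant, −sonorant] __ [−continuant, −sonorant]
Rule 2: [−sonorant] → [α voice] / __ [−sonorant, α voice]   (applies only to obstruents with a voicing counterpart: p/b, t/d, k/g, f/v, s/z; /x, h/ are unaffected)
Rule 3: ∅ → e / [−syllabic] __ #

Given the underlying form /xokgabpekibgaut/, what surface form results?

xokigabipekibigaute

Rule 1 (stop-cluster i-epenthesis): /k/ and /g/ form a stop–stop cluster, so [i] is inserted between them. /b/ and /p/ form a stop–stop cluster, so [i] is inserted between them. /b/ and /g/ form a stop–stop cluster, so [i] is inserted between them. /xokgabpekibgaut/ → xokigabipekibigaut.
Rule 2 (regressive voicing assimilation): no segment meets the environment; /xokigabipekibigaut/ is unchanged.
Rule 3 (final e-epenthesis): the form ends in the consonant /t/, so [e] is inserted word-finally. /xokigabipekibigaut/ → xokigabipekibigaute.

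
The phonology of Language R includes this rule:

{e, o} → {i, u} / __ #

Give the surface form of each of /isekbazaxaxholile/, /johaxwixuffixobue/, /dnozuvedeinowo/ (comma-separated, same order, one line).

isekbazaxaxholili, johaxwixuffixobui, dnozuvedeinowu

/isekbazaxaxholile/: /e/ is a mid vowel in word-final position, so it raises to [i]. → [isekbazaxaxholili].
/johaxwixuffixobue/: /e/ is a mid vowel in word-final position, so it raises to [i]. → [johaxwixuffixobui].
/dnozuvedeinowo/: /o/ is a mid vowel in word-final position, so it raises to [u]. → [dnozuvedeinowu].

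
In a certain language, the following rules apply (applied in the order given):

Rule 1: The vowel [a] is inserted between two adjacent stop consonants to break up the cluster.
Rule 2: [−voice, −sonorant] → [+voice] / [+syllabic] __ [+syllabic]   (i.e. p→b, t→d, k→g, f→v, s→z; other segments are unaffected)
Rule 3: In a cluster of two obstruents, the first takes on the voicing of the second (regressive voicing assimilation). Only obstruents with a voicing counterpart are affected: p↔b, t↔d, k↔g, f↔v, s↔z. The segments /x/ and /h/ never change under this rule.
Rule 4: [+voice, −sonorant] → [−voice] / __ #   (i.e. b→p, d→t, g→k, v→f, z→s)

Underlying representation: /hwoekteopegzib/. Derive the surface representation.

Rule 1 (stop-cluster a-epenthesis): /k/ and /t/ form a stop–stop cluster, so [a] is inserted between them. /hwoekteopegzib/ → hwoekateopegzib.
Rule 2 (intervocalic voicing): /k/ is a voiceless obstruent between vowels /e/ and /a/, so it voices to [g]. /t/ is a voiceless obstruent between vowels /a/ and /e/, so it voices to [d]. /p/ is a voiceless obstruent between vowels /o/ and /e/, so it voices to [b]. /hwoekateopegzib/ → hwoegadeobegzib.
Rule 3 (regressive voicing assimilation): no segment meets the environment; /hwoegadeobegzib/ is unchanged.
Rule 4 (final devoicing): /b/ is a voiced obstruent in word-final position, so it devoices to [p]. /hwoegadeobegzib/ → hwoegadeobegzip.

hwoegadeobegzip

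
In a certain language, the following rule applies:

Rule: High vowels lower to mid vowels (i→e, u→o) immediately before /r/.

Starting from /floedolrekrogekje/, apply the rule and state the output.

floedolrekrogekje

No segment of /floedolrekrogekje/ meets the structural description of the rule, so the form surfaces unchanged.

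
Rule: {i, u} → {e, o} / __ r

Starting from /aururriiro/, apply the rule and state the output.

Scanning /aururriiro/: /u/ is a high vowel immediately before /r/, so it lowers to [o]; /u/ is a high vowel immediately before /r/, so it lowers to [o]; /i/ at position 7 is not in the conditioning environment; /i/ is a high vowel immediately before /r/, so it lowers to [e].
Result: [aororriero].

aororriero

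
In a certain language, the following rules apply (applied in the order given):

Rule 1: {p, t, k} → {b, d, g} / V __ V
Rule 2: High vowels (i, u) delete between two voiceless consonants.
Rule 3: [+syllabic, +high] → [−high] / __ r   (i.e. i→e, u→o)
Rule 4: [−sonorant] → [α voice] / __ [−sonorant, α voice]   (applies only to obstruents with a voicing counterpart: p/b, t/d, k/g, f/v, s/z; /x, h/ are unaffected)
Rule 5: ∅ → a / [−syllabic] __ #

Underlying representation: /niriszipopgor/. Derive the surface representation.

Rule 1 (intervocalic voicing): /p/ is a voiceless stop between vowels /i/ and /o/, so it voices to [b]. /niriszipopgor/ → niriszibopgor.
Rule 2 (high vowel syncope): no segment meets the environment; /niriszibopgor/ is unchanged.
Rule 3 (pre-rhotic lowering): /i/ is a high vowel immediately before /r/, so it lowers to [e]. /niriszibopgor/ → neriszibopgor.
Rule 4 (regressive voicing assimilation): /s/ precedes the voiced obstruent /z/, so it voices to [z] by assimilation. /p/ precedes the voiced obstruent /g/, so it voices to [b] by assimilation. /neriszibopgor/ → nerizzibobgor.
Rule 5 (final a-epenthesis): the form ends in the consonant /r/, so [a] is inserted word-finally. /nerizzibobgor/ → nerizzibobgora.

nerizzibobgora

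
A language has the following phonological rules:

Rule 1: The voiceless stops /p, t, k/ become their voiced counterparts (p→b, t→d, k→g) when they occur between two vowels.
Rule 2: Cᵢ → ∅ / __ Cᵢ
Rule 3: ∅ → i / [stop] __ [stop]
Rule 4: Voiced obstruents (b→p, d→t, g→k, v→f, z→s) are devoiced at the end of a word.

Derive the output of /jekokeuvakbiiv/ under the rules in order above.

Rule 1 (intervocalic voicing): /k/ is a voiceless stop between vowels /e/ and /o/, so it voices to [g]. /k/ is a voiceless stop between vowels /o/ and /e/, so it voices to [g]. /jekokeuvakbiiv/ → jegogeuvakbiiv.
Rule 2 (degemination): no segment meets the environment; /jegogeuvakbiiv/ is unchanged.
Rule 3 (stop-cluster i-epenthesis): /k/ and /b/ form a stop–stop cluster, so [i] is inserted between them. /jegogeuvakbiiv/ → jegogeuvakibiiv.
Rule 4 (final devoicing): /v/ is a voiced obstruent in word-final position, so it devoices to [f]. /jegogeuvakibiiv/ → jegogeuvakibiif.

jegogeuvakibiif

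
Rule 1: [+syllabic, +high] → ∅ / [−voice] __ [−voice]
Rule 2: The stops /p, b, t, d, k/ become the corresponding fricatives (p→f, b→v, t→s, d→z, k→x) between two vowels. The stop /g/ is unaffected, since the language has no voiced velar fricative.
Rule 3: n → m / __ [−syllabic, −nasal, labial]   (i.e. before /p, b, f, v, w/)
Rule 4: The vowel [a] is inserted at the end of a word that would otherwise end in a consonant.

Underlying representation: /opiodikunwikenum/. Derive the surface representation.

ofiozixumwixenuma

Rule 1 (high vowel syncope): no segment meets the environment; /opiodikunwikenum/ is unchanged.
Rule 2 (intervocalic spirantization): /p/ is a stop between vowels /o/ and /i/, so it spirantizes to the fricative [f]. /d/ is a stop between vowels /o/ and /i/, so it spirantizes to the fricative [z]. /k/ is a stop between vowels /i/ and /u/, so it spirantizes to the fricative [x]. /k/ is a stop between vowels /i/ and /e/, so it spirantizes to the fricative [x]. /opiodikunwikenum/ → ofiozixunwixenum.
Rule 3 (nasal place assimilation): /n/ precedes the labial consonant /w/, so it assimilates in place to [m]. /ofiozixunwixenum/ → ofiozixumwixenum.
Rule 4 (final a-epenthesis): the form ends in the consonant /m/, so [a] is inserted word-finally. /ofiozixumwixenum/ → ofiozixumwixenuma.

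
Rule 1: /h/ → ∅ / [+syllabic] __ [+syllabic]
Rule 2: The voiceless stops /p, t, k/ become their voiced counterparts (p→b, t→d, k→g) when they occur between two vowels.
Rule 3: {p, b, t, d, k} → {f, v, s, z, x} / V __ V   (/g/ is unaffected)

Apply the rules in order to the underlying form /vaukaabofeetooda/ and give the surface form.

Rule 1 (intervocalic h-deletion): no segment meets the environment; /vaukaabofeetooda/ is unchanged.
Rule 2 (intervocalic voicing): /k/ is a voiceless stop between vowels /u/ and /a/, so it voices to [g]. /t/ is a voiceless stop between vowels /e/ and /o/, so it voices to [d]. /vaukaabofeetooda/ → vaugaabofeedooda.
Rule 3 (intervocalic spirantization): /b/ is a stop between vowels /a/ and /o/, so it spirantizes to the fricative [v]. /d/ is a stop between vowels /e/ and /o/, so it spirantizes to the fricative [z]. /d/ is a stop between vowels /o/ and /a/, so it spirantizes to the fricative [z]. /vaugaabofeedooda/ → vaugaavofeezooza.

vaugaavofeezooza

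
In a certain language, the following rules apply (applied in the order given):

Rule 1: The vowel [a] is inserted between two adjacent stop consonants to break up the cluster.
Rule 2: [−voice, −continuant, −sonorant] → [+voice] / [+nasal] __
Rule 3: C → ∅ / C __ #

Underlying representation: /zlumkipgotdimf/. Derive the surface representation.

zlumgipagotadim

Rule 1 (stop-cluster a-epenthesis): /p/ and /g/ form a stop–stop cluster, so [a] is inserted between them. /t/ and /d/ form a stop–stop cluster, so [a] is inserted between them. /zlumkipgotdimf/ → zlumkipagotadimf.
Rule 2 (post-nasal voicing): /k/ is a voiceless stop immediately after the nasal /m/, so it voices to [g]. /zlumkipagotadimf/ → zlumgipagotadimf.
Rule 3 (final cluster simplification): /f/ is the second consonant of a word-final cluster /mf/, so it deletes. /zlumgipagotadimf/ → zlumgipagotadim.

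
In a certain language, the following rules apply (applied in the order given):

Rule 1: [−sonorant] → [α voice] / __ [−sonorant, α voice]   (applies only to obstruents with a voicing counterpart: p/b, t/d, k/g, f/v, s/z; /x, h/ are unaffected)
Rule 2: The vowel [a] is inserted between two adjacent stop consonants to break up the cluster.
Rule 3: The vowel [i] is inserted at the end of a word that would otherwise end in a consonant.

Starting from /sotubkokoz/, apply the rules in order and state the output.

Rule 1 (regressive voicing assimilation): /b/ precedes the voiceless obstruent /k/, so it devoices to [p] by assimilation. /sotubkokoz/ → sotupkokoz.
Rule 2 (stop-cluster a-epenthesis): /p/ and /k/ form a stop–stop cluster, so [a] is inserted between them. /sotupkokoz/ → sotupakokoz.
Rule 3 (final i-epenthesis): the form ends in the consonant /z/, so [i] is inserted word-finally. /sotupakokoz/ → sotupakokozi.

sotupakokozi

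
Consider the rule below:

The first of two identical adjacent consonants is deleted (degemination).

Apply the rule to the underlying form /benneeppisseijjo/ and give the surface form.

/nn/ is a geminate; the first /n/ deletes.
/pp/ is a geminate; the first /p/ deletes.
/ss/ is a geminate; the first /s/ deletes.
/jj/ is a geminate; the first /j/ deletes.
Surface form: [beneepiseijo].

beneepiseijo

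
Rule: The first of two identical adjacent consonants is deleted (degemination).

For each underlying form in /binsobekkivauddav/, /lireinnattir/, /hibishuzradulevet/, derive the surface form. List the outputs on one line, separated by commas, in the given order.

/binsobekkivauddav/: /kk/ is a geminate; the first /k/ deletes. /dd/ is a geminate; the first /d/ deletes. → [binsobekivaudav].
/lireinnattir/: /nn/ is a geminate; the first /n/ deletes. /tt/ is a geminate; the first /t/ deletes. → [lireinatir].
/hibishuzradulevet/: the rule's environment is not met; surfaces unchanged as [hibishuzradulevet].

binsobekivaudav, lireinatir, hibishuzradulevet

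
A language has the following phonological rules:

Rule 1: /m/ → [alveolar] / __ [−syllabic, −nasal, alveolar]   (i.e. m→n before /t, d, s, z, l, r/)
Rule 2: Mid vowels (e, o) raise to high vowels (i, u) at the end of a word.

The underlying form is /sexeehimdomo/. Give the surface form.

Rule 1 (nasal place assimilation): /m/ precedes the alveolar consonant /d/, so it assimilates in place to [n]. /sexeehimdomo/ → sexeehindomo.
Rule 2 (final vowel raising): /o/ is a mid vowel in word-final position, so it raises to [u]. /sexeehindomo/ → sexeehindomu.

sexeehindomu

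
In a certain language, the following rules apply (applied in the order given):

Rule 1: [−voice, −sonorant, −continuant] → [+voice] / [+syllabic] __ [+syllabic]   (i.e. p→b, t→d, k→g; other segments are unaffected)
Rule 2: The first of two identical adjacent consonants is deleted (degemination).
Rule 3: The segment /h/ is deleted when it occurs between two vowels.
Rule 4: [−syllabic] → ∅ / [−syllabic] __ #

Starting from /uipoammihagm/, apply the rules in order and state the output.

uiboamiag

Rule 1 (intervocalic voicing): /p/ is a voiceless stop between vowels /i/ and /o/, so it voices to [b]. /uipoammihagm/ → uiboammihagm.
Rule 2 (degemination): /mm/ is a geminate; the first /m/ deletes. /uiboammihagm/ → uiboamihagm.
Rule 3 (intervocalic h-deletion): /h/ occurs between vowels /i/ and /a/, so it deletes. /uiboamihagm/ → uiboamiagm.
Rule 4 (final cluster simplification): /m/ is the second consonant of a word-final cluster /gm/, so it deletes. /uiboamiagm/ → uiboamiag.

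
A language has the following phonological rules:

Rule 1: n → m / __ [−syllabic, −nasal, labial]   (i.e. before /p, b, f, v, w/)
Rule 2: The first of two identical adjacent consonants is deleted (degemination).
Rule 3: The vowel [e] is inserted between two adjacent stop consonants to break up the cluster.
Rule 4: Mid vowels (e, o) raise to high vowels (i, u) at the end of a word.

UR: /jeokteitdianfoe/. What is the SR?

jeoketeitediamfoi

Rule 1 (nasal place assimilation): /n/ precedes the labial consonant /f/, so it assimilates in place to [m]. /jeokteitdianfoe/ → jeokteitdiamfoe.
Rule 2 (degemination): no segment meets the environment; /jeokteitdiamfoe/ is unchanged.
Rule 3 (stop-cluster e-epenthesis): /k/ and /t/ form a stop–stop cluster, so [e] is inserted between them. /t/ and /d/ form a stop–stop cluster, so [e] is inserted between them. /jeokteitdiamfoe/ → jeoketeitediamfoe.
Rule 4 (final vowel raising): /e/ is a mid vowel in word-final position, so it raises to [i]. /jeoketeitediamfoe/ → jeoketeitediamfoi.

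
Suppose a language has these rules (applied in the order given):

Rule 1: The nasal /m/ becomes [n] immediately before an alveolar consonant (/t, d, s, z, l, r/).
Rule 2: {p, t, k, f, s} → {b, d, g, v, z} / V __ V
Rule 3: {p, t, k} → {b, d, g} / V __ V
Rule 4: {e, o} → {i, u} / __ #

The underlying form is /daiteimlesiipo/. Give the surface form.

Rule 1 (nasal place assimilation): /m/ precedes the alveolar consonant /l/, so it assimilates in place to [n]. /daiteimlesiipo/ → daiteinlesiipo.
Rule 2 (intervocalic voicing): /t/ is a voiceless obstruent between vowels /i/ and /e/, so it voices to [d]. /s/ is a voiceless obstruent between vowels /e/ and /i/, so it voices to [z]. /p/ is a voiceless obstruent between vowels /i/ and /o/, so it voices to [b]. /daiteinlesiipo/ → daideinleziibo.
Rule 3 (intervocalic voicing): no segment meets the environment; /daideinleziibo/ is unchanged.
Rule 4 (final vowel raising): /o/ is a mid vowel in word-final position, so it raises to [u]. /daideinleziibo/ → daideinleziibu.

daideinleziibu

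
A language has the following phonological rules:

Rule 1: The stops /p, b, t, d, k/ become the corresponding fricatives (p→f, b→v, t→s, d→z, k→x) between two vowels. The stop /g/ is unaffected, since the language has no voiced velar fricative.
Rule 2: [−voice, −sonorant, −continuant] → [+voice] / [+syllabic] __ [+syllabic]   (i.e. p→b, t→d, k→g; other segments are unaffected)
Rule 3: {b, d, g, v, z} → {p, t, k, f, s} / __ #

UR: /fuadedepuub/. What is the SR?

fuazezefuup

Rule 1 (intervocalic spirantization): /d/ is a stop between vowels /a/ and /e/, so it spirantizes to the fricative [z]. /d/ is a stop between vowels /e/ and /e/, so it spirantizes to the fricative [z]. /p/ is a stop between vowels /e/ and /u/, so it spirantizes to the fricative [f]. /fuadedepuub/ → fuazezefuub.
Rule 2 (intervocalic voicing): no segment meets the environment; /fuazezefuub/ is unchanged.
Rule 3 (final devoicing): /b/ is a voiced obstruent in word-final position, so it devoices to [p]. /fuazezefuub/ → fuazezefuup.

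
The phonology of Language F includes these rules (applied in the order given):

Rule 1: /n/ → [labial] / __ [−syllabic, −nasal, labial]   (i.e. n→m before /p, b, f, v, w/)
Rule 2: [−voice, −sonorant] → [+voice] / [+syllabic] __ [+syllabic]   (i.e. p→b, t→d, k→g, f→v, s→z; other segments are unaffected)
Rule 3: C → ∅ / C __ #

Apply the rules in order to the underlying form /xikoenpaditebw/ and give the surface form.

Rule 1 (nasal place assimilation): /n/ precedes the labial consonant /p/, so it assimilates in place to [m]. /xikoenpaditebw/ → xikoempaditebw.
Rule 2 (intervocalic voicing): /k/ is a voiceless obstruent between vowels /i/ and /o/, so it voices to [g]. /t/ is a voiceless obstruent between vowels /i/ and /e/, so it voices to [d]. /xikoempaditebw/ → xigoempadidebw.
Rule 3 (final cluster simplification): /w/ is the second consonant of a word-final cluster /bw/, so it deletes. /xigoempadidebw/ → xigoempadideb.

xigoempadideb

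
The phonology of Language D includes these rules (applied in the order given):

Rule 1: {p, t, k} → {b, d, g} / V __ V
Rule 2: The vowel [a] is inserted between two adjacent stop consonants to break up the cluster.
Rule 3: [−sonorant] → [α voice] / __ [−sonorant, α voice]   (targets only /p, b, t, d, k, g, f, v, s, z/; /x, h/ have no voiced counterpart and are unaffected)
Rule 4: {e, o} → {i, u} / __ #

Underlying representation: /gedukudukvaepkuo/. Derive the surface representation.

Rule 1 (intervocalic voicing): /k/ is a voiceless stop between vowels /u/ and /u/, so it voices to [g]. /gedukudukvaepkuo/ → gedugudukvaepkuo.
Rule 2 (stop-cluster a-epenthesis): /p/ and /k/ form a stop–stop cluster, so [a] is inserted between them. /gedugudukvaepkuo/ → gedugudukvaepakuo.
Rule 3 (regressive voicing assimilation): /k/ precedes the voiced obstruent /v/, so it voices to [g] by assimilation. /gedugudukvaepakuo/ → gedugudugvaepakuo.
Rule 4 (final vowel raising): /o/ is a mid vowel in word-final position, so it raises to [u]. /gedugudugvaepakuo/ → gedugudugvaepakuu.

gedugudugvaepakuu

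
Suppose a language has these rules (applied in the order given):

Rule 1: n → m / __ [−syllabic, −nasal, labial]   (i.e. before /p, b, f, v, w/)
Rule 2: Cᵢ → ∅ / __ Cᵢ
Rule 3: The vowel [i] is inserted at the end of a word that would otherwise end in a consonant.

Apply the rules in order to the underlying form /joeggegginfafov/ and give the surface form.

Rule 1 (nasal place assimilation): /n/ precedes the labial consonant /f/, so it assimilates in place to [m]. /joeggegginfafov/ → joeggeggimfafov.
Rule 2 (degemination): /gg/ is a geminate; the first /g/ deletes. /gg/ is a geminate; the first /g/ deletes. /joeggeggimfafov/ → joegegimfafov.
Rule 3 (final i-epenthesis): the form ends in the consonant /v/, so [i] is inserted word-finally. /joegegimfafov/ → joegegimfafovi.

joegegimfafovi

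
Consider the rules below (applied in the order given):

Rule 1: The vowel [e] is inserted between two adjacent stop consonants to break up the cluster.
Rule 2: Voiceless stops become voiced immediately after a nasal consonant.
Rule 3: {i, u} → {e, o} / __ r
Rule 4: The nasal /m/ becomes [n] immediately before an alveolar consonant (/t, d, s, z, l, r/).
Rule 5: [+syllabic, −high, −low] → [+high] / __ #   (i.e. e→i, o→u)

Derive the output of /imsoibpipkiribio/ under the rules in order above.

insoibepipekeribiu

Rule 1 (stop-cluster e-epenthesis): /b/ and /p/ form a stop–stop cluster, so [e] is inserted between them. /p/ and /k/ form a stop–stop cluster, so [e] is inserted between them. /imsoibpipkiribio/ → imsoibepipekiribio.
Rule 2 (post-nasal voicing): no segment meets the environment; /imsoibepipekiribio/ is unchanged.
Rule 3 (pre-rhotic lowering): /i/ is a high vowel immediately before /r/, so it lowers to [e]. /imsoibepipekiribio/ → imsoibepipekeribio.
Rule 4 (nasal place assimilation): /m/ precedes the alveolar consonant /s/, so it assimilates in place to [n]. /imsoibepipekeribio/ → insoibepipekeribio.
Rule 5 (final vowel raising): /o/ is a mid vowel in word-final position, so it raises to [u]. /insoibepipekeribio/ → insoibepipekeribiu.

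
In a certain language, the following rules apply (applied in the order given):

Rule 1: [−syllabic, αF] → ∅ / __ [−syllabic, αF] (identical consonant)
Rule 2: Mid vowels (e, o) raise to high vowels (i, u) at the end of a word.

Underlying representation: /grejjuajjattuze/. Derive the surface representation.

Rule 1 (degemination): /jj/ is a geminate; the first /j/ deletes. /jj/ is a geminate; the first /j/ deletes. /tt/ is a geminate; the first /t/ deletes. /grejjuajjattuze/ → grejuajatuze.
Rule 2 (final vowel raising): /e/ is a mid vowel in word-final position, so it raises to [i]. /grejuajatuze/ → grejuajatuzi.

grejuajatuzi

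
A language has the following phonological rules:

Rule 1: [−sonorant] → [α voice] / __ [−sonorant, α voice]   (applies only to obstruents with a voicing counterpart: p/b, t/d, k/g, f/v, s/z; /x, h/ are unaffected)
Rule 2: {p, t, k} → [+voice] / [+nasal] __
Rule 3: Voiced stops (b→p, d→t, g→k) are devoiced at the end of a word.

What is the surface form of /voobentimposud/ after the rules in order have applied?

voobendimbosut

Rule 1 (regressive voicing assimilation): no segment meets the environment; /voobentimposud/ is unchanged.
Rule 2 (post-nasal voicing): /t/ is a voiceless stop immediately after the nasal /n/, so it voices to [d]. /p/ is a voiceless stop immediately after the nasal /m/, so it voices to [b]. /voobentimposud/ → voobendimbosud.
Rule 3 (final devoicing): /d/ is a voiced stop in word-final position, so it devoices to [t]. /voobendimbosud/ → voobendimbosut.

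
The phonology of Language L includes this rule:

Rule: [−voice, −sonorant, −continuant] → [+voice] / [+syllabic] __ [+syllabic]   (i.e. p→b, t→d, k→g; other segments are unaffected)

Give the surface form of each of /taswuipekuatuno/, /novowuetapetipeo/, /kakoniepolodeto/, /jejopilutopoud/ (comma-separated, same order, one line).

taswuibeguaduno, novowuedabedibeo, kagoniebolodedo, jejobiludoboud

/taswuipekuatuno/: /p/ is a voiceless stop between vowels /i/ and /e/, so it voices to [b]. /k/ is a voiceless stop between vowels /e/ and /u/, so it voices to [g]. /t/ is a voiceless stop between vowels /a/ and /u/, so it voices to [d]. → [taswuibeguaduno].
/novowuetapetipeo/: /t/ is a voiceless stop between vowels /e/ and /a/, so it voices to [d]. /p/ is a voiceless stop between vowels /a/ and /e/, so it voices to [b]. /t/ is a voiceless stop between vowels /e/ and /i/, so it voices to [d]. /p/ is a voiceless stop between vowels /i/ and /e/, so it voices to [b]. → [novowuedabedibeo].
/kakoniepolodeto/: /k/ is a voiceless stop between vowels /a/ and /o/, so it voices to [g]. /p/ is a voiceless stop between vowels /e/ and /o/, so it voices to [b]. /t/ is a voiceless stop between vowels /e/ and /o/, so it voices to [d]. → [kagoniebolodedo].
/jejopilutopoud/: /p/ is a voiceless stop between vowels /o/ and /i/, so it voices to [b]. /t/ is a voiceless stop between vowels /u/ and /o/, so it voices to [d]. /p/ is a voiceless stop between vowels /o/ and /o/, so it voices to [b]. → [jejobiludoboud].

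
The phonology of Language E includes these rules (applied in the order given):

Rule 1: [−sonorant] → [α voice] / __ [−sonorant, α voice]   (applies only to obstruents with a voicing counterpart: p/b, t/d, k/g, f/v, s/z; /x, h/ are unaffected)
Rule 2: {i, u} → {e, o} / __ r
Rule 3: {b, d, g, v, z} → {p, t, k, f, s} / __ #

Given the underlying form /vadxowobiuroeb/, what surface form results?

Rule 1 (regressive voicing assimilation): /d/ precedes the voiceless obstruent /x/, so it devoices to [t] by assimilation. /vadxowobiuroeb/ → vatxowobiuroeb.
Rule 2 (pre-rhotic lowering): /u/ is a high vowel immediately before /r/, so it lowers to [o]. /vatxowobiuroeb/ → vatxowobioroeb.
Rule 3 (final devoicing): /b/ is a voiced obstruent in word-final position, so it devoices to [p]. /vatxowobioroeb/ → vatxowobioroep.

vatxowobioroep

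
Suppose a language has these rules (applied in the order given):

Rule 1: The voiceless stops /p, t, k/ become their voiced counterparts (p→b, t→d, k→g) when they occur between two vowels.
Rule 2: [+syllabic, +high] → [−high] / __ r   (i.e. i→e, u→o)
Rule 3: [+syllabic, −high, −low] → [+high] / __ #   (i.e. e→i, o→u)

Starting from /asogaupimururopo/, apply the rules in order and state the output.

Rule 1 (intervocalic voicing): /p/ is a voiceless stop between vowels /u/ and /i/, so it voices to [b]. /p/ is a voiceless stop between vowels /o/ and /o/, so it voices to [b]. /asogaupimururopo/ → asogaubimururobo.
Rule 2 (pre-rhotic lowering): /u/ is a high vowel immediately before /r/, so it lowers to [o]. /u/ is a high vowel immediately before /r/, so it lowers to [o]. /asogaubimururobo/ → asogaubimororobo.
Rule 3 (final vowel raising): /o/ is a mid vowel in word-final position, so it raises to [u]. /asogaubimororobo/ → asogaubimororobu.

asogaubimororobu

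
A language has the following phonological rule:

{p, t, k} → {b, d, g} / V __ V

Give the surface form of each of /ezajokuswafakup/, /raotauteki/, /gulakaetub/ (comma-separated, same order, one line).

ezajoguswafagup, raodaudegi, gulagaedub

/ezajokuswafakup/: /k/ is a voiceless stop between vowels /o/ and /u/, so it voices to [g]. /k/ is a voiceless stop between vowels /a/ and /u/, so it voices to [g]. → [ezajoguswafagup].
/raotauteki/: /t/ is a voiceless stop between vowels /o/ and /a/, so it voices to [d]. /t/ is a voiceless stop between vowels /u/ and /e/, so it voices to [d]. /k/ is a voiceless stop between vowels /e/ and /i/, so it voices to [g]. → [raodaudegi].
/gulakaetub/: /k/ is a voiceless stop between vowels /a/ and /a/, so it voices to [g]. /t/ is a voiceless stop between vowels /e/ and /u/, so it voices to [d]. → [gulagaedub].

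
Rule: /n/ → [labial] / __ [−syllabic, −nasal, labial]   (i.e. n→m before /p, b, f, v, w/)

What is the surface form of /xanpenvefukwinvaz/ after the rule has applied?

xampemvefukwimvaz

/n/ precedes the labial consonant /p/, so it assimilates in place to [m].
/n/ precedes the labial consonant /v/, so it assimilates in place to [m].
/n/ precedes the labial consonant /v/, so it assimilates in place to [m].
Surface form: [xampemvefukwimvaz].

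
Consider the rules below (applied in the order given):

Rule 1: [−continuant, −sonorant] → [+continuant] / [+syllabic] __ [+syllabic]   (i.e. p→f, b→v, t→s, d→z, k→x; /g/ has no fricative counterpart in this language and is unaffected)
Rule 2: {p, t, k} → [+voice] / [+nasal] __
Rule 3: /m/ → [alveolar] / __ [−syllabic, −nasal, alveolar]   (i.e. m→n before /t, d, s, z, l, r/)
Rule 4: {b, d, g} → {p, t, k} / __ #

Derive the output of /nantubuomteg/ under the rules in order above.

nanduvuondek

Rule 1 (intervocalic spirantization): /b/ is a stop between vowels /u/ and /u/, so it spirantizes to the fricative [v]. /nantubuomteg/ → nantuvuomteg.
Rule 2 (post-nasal voicing): /t/ is a voiceless stop immediately after the nasal /n/, so it voices to [d]. /t/ is a voiceless stop immediately after the nasal /m/, so it voices to [d]. /nantuvuomteg/ → nanduvuomdeg.
Rule 3 (nasal place assimilation): /m/ precedes the alveolar consonant /d/, so it assimilates in place to [n]. /nanduvuomdeg/ → nanduvuondeg.
Rule 4 (final devoicing): /g/ is a voiced stop in word-final position, so it devoices to [k]. /nanduvuondeg/ → nanduvuondek.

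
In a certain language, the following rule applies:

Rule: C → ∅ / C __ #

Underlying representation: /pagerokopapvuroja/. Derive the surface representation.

No segment of /pagerokopapvuroja/ meets the structural description of the rule, so the form surfaces unchanged.

pagerokopapvuroja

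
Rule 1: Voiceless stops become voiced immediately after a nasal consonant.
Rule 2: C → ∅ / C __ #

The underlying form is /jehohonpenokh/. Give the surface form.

jehohonbenok

Rule 1 (post-nasal voicing): /p/ is a voiceless stop immediately after the nasal /n/, so it voices to [b]. /jehohonpenokh/ → jehohonbenokh.
Rule 2 (final cluster simplification): /h/ is the second consonant of a word-final cluster /kh/, so it deletes. /jehohonbenokh/ → jehohonbenok.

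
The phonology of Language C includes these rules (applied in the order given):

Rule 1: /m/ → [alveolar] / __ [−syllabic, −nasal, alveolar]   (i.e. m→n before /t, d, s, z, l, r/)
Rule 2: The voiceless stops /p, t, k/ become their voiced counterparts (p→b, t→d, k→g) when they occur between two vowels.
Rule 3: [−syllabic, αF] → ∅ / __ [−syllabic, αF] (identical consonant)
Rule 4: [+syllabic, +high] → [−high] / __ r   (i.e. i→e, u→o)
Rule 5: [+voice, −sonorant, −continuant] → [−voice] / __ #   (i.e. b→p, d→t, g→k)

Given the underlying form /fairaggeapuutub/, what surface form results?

Rule 1 (nasal place assimilation): no segment meets the environment; /fairaggeapuutub/ is unchanged.
Rule 2 (intervocalic voicing): /p/ is a voiceless stop between vowels /a/ and /u/, so it voices to [b]. /t/ is a voiceless stop between vowels /u/ and /u/, so it voices to [d]. /fairaggeapuutub/ → fairaggeabuudub.
Rule 3 (degemination): /gg/ is a geminate; the first /g/ deletes. /fairaggeabuudub/ → fairageabuudub.
Rule 4 (pre-rhotic lowering): /i/ is a high vowel immediately before /r/, so it lowers to [e]. /fairageabuudub/ → faerageabuudub.
Rule 5 (final devoicing): /b/ is a voiced stop in word-final position, so it devoices to [p]. /faerageabuudub/ → faerageabuudup.

faerageabuudup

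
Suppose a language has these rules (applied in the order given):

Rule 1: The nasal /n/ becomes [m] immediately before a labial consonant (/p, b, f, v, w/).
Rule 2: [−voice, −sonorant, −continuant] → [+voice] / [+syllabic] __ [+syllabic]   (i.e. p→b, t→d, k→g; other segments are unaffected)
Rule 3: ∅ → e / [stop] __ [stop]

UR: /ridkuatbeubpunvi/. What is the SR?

ridekuatebeubepumvi

Rule 1 (nasal place assimilation): /n/ precedes the labial consonant /v/, so it assimilates in place to [m]. /ridkuatbeubpunvi/ → ridkuatbeubpumvi.
Rule 2 (intervocalic voicing): no segment meets the environment; /ridkuatbeubpumvi/ is unchanged.
Rule 3 (stop-cluster e-epenthesis): /d/ and /k/ form a stop–stop cluster, so [e] is inserted between them. /t/ and /b/ form a stop–stop cluster, so [e] is inserted between them. /b/ and /p/ form a stop–stop cluster, so [e] is inserted between them. /ridkuatbeubpumvi/ → ridekuatebeubepumvi.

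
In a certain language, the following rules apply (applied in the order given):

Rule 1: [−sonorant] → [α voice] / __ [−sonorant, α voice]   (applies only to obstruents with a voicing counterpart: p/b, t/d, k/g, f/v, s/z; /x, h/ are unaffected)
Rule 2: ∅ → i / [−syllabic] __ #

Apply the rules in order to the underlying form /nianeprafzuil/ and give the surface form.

Rule 1 (regressive voicing assimilation): /f/ precedes the voiced obstruent /z/, so it voices to [v] by assimilation. /nianeprafzuil/ → nianepravzuil.
Rule 2 (final i-epenthesis): the form ends in the consonant /l/, so [i] is inserted word-finally. /nianepravzuil/ → nianepravzuili.

nianepravzuili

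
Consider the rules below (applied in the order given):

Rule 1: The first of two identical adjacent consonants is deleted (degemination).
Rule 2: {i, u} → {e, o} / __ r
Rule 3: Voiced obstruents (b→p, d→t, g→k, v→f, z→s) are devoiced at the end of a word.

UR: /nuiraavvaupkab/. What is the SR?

nueraavaupkap

Rule 1 (degemination): /vv/ is a geminate; the first /v/ deletes. /nuiraavvaupkab/ → nuiraavaupkab.
Rule 2 (pre-rhotic lowering): /i/ is a high vowel immediately before /r/, so it lowers to [e]. /nuiraavaupkab/ → nueraavaupkab.
Rule 3 (final devoicing): /b/ is a voiced obstruent in word-final position, so it devoices to [p]. /nueraavaupkab/ → nueraavaupkap.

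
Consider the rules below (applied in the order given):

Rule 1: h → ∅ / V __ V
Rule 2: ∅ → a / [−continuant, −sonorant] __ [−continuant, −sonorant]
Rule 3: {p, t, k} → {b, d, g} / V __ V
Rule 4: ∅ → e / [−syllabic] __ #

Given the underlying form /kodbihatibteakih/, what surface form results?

kodabiadibadeagihe

Rule 1 (intervocalic h-deletion): /h/ occurs between vowels /i/ and /a/, so it deletes. /kodbihatibteakih/ → kodbiatibteakih.
Rule 2 (stop-cluster a-epenthesis): /d/ and /b/ form a stop–stop cluster, so [a] is inserted between them. /b/ and /t/ form a stop–stop cluster, so [a] is inserted between them. /kodbiatibteakih/ → kodabiatibateakih.
Rule 3 (intervocalic voicing): /t/ is a voiceless stop between vowels /a/ and /i/, so it voices to [d]. /t/ is a voiceless stop between vowels /a/ and /e/, so it voices to [d]. /k/ is a voiceless stop between vowels /a/ and /i/, so it voices to [g]. /kodabiatibateakih/ → kodabiadibadeagih.
Rule 4 (final e-epenthesis): the form ends in the consonant /h/, so [e] is inserted word-finally. /kodabiadibadeagih/ → kodabiadibadeagihe.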